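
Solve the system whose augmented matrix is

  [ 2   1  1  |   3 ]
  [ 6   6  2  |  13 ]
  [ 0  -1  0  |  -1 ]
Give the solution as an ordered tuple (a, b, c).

(3/2, 1, -1)

R1 ← 1/2·R1
  [ 1  1/2  1/2  |  3/2 ]
  [ 6    6    2  |   13 ]
  [ 0   -1    0  |   -1 ]
R2 ← R2 − 6·R1
  [ 1  1/2  1/2  |  3/2 ]
  [ 0    3   -1  |    4 ]
  [ 0   -1    0  |   -1 ]
R2 ← 1/3·R2
  [ 1  1/2   1/2  |  3/2 ]
  [ 0    1  -1/3  |  4/3 ]
  [ 0   -1     0  |   -1 ]
R3 ← R3 + R2
  [ 1  1/2   1/2  |  3/2 ]
  [ 0    1  -1/3  |  4/3 ]
  [ 0    0  -1/3  |  1/3 ]
R3 ← -3·R3
  [ 1  1/2   1/2  |  3/2 ]
  [ 0    1  -1/3  |  4/3 ]
  [ 0    0     1  |   -1 ]
R2 ← R2 + 1/3·R3
  [ 1  1/2  1/2  |  3/2 ]
  [ 0    1    0  |    1 ]
  [ 0    0    1  |   -1 ]
R1 ← R1 − 1/2·R3
  [ 1  1/2  0  |   2 ]
  [ 0    1  0  |   1 ]
  [ 0    0  1  |  -1 ]
R1 ← R1 − 1/2·R2
  [ 1  0  0  |  3/2 ]
  [ 0  1  0  |    1 ]
  [ 0  0  1  |   -1 ]
Reading off the last column: a = 3/2, b = 1, c = -1.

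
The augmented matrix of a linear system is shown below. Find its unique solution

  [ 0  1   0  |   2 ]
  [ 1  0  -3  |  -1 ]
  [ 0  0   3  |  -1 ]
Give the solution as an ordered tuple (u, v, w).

(-2, 2, -1/3)

R1 ↔ R2
  [ 1  0  -3  |  -1 ]
  [ 0  1   0  |   2 ]
  [ 0  0   3  |  -1 ]
R3 ← 1/3·R3
  [ 1  0  -3  |    -1 ]
  [ 0  1   0  |     2 ]
  [ 0  0   1  |  -1/3 ]
R1 ← R1 + 3·R3
  [ 1  0  0  |    -2 ]
  [ 0  1  0  |     2 ]
  [ 0  0  1  |  -1/3 ]
Reading off the last column: u = -2, v = 2, w = -1/3.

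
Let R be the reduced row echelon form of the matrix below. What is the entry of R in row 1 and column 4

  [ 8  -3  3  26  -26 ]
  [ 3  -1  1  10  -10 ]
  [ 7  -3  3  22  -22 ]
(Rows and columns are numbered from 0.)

-2

R1 ← 1/8·R1
  [ 1  -3/8  3/8  13/4  -13/4 ]
  [ 3    -1    1    10    -10 ]
  [ 7    -3    3    22    -22 ]
R2 ← R2 − 3·R1
  [ 1  -3/8   3/8  13/4  -13/4 ]
  [ 0   1/8  -1/8   1/4   -1/4 ]
  [ 7    -3     3    22    -22 ]
R3 ← R3 − 7·R1
  [ 1  -3/8   3/8  13/4  -13/4 ]
  [ 0   1/8  -1/8   1/4   -1/4 ]
  [ 0  -3/8   3/8  -3/4    3/4 ]
R2 ← 8·R2
  [ 1  -3/8  3/8  13/4  -13/4 ]
  [ 0     1   -1     2     -2 ]
  [ 0  -3/8  3/8  -3/4    3/4 ]
R3 ← R3 + 3/8·R2
  [ 1  -3/8  3/8  13/4  -13/4 ]
  [ 0     1   -1     2     -2 ]
  [ 0     0    0     0      0 ]
R1 ← R1 + 3/8·R2
  [ 1  0   0  4  -4 ]
  [ 0  1  -1  2  -2 ]
  [ 0  0   0  0   0 ]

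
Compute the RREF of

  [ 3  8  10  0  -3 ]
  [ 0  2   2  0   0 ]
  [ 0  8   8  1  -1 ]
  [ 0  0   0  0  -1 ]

[[1, 0, 2/3, 0, 0], [0, 1, 1, 0, 0], [0, 0, 0, 1, 0], [0, 0, 0, 0, 1]]

ρ1 := 1/3·ρ1
  [ 1  8/3  10/3  0  -1 ]
  [ 0    2     2  0   0 ]
  [ 0    8     8  1  -1 ]
  [ 0    0     0  0  -1 ]
ρ2 := 1/2·ρ2
  [ 1  8/3  10/3  0  -1 ]
  [ 0    1     1  0   0 ]
  [ 0    8     8  1  -1 ]
  [ 0    0     0  0  -1 ]
ρ3 := ρ3 − 8·ρ2
  [ 1  8/3  10/3  0  -1 ]
  [ 0    1     1  0   0 ]
  [ 0    0     0  1  -1 ]
  [ 0    0     0  0  -1 ]
ρ4 := -1·ρ4
  [ 1  8/3  10/3  0  -1 ]
  [ 0    1     1  0   0 ]
  [ 0    0     0  1  -1 ]
  [ 0    0     0  0   1 ]
ρ3 := ρ3 + ρ4
  [ 1  8/3  10/3  0  -1 ]
  [ 0    1     1  0   0 ]
  [ 0    0     0  1   0 ]
  [ 0    0     0  0   1 ]
ρ1 := ρ1 + ρ4
  [ 1  8/3  10/3  0  0 ]
  [ 0    1     1  0  0 ]
  [ 0    0     0  1  0 ]
  [ 0    0     0  0  1 ]
ρ1 := ρ1 − 8/3·ρ2
  [ 1  0  2/3  0  0 ]
  [ 0  1    1  0  0 ]
  [ 0  0    0  1  0 ]
  [ 0  0    0  0  1 ]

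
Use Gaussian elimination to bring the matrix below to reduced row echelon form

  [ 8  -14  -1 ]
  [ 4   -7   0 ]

[[1, -7/4, 0], [0, 0, 1]]

R1 ← 1/8·R1
  [ 1  -7/4  -1/8 ]
  [ 4    -7     0 ]
R2 ← R2 − 4·R1
  [ 1  -7/4  -1/8 ]
  [ 0     0   1/2 ]
R2 ← 2·R2
  [ 1  -7/4  -1/8 ]
  [ 0     0     1 ]
R1 ← R1 + 1/8·R2
  [ 1  -7/4  0 ]
  [ 0     0  1 ]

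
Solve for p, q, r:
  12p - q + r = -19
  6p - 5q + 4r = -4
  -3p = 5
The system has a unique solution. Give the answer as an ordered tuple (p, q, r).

(-5/3, -2, -1)

Form the augmented matrix and row-reduce:
  [ 12  -1  1  |  -19 ]
  [  6  -5  4  |   -4 ]
  [ -3   0  0  |    5 ]
r1 -> 1/12·r1
  [  1  -1/12  1/12  |  -19/12 ]
  [  6     -5     4  |      -4 ]
  [ -3      0     0  |       5 ]
r2 -> r2 − 6·r1
  [  1  -1/12  1/12  |  -19/12 ]
  [  0   -9/2   7/2  |    11/2 ]
  [ -3      0     0  |       5 ]
r3 -> r3 + 3·r1
  [ 1  -1/12  1/12  |  -19/12 ]
  [ 0   -9/2   7/2  |    11/2 ]
  [ 0   -1/4   1/4  |     1/4 ]
r2 -> -2/9·r2
  [ 1  -1/12  1/12  |  -19/12 ]
  [ 0      1  -7/9  |   -11/9 ]
  [ 0   -1/4   1/4  |     1/4 ]
r3 -> r3 + 1/4·r2
  [ 1  -1/12  1/12  |  -19/12 ]
  [ 0      1  -7/9  |   -11/9 ]
  [ 0      0  1/18  |   -1/18 ]
r3 -> 18·r3
  [ 1  -1/12  1/12  |  -19/12 ]
  [ 0      1  -7/9  |   -11/9 ]
  [ 0      0     1  |      -1 ]
r2 -> r2 + 7/9·r3
  [ 1  -1/12  1/12  |  -19/12 ]
  [ 0      1     0  |      -2 ]
  [ 0      0     1  |      -1 ]
r1 -> r1 − 1/12·r3
  [ 1  -1/12  0  |  -3/2 ]
  [ 0      1  0  |    -2 ]
  [ 0      0  1  |    -1 ]
r1 -> r1 + 1/12·r2
  [ 1  0  0  |  -5/3 ]
  [ 0  1  0  |    -2 ]
  [ 0  0  1  |    -1 ]
Reading off the last column: p = -5/3, q = -2, r = -1.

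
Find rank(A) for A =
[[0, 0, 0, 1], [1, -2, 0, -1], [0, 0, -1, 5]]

ρ1 ↔ ρ2
  [ 1  -2   0  -1 ]
  [ 0   0   0   1 ]
  [ 0   0  -1   5 ]
ρ2 ↔ ρ3
  [ 1  -2   0  -1 ]
  [ 0   0  -1   5 ]
  [ 0   0   0   1 ]
ρ2 -> -1·ρ2
  [ 1  -2  0  -1 ]
  [ 0   0  1  -5 ]
  [ 0   0  0   1 ]
ρ2 -> ρ2 + 5·ρ3
  [ 1  -2  0  -1 ]
  [ 0   0  1   0 ]
  [ 0   0  0   1 ]
ρ1 -> ρ1 + ρ3
  [ 1  -2  0  0 ]
  [ 0   0  1  0 ]
  [ 0   0  0  1 ]
The reduced form has 3 nonzero rows.

rank = 3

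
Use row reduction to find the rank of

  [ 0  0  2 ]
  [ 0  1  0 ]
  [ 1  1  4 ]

Swap r1 and r3.
  [ 1  1  4 ]
  [ 0  1  0 ]
  [ 0  0  2 ]
Multiply r3 by 1/2.
  [ 1  1  4 ]
  [ 0  1  0 ]
  [ 0  0  1 ]
Subtract 4 times r3 from r1.
  [ 1  1  0 ]
  [ 0  1  0 ]
  [ 0  0  1 ]
Subtract r2 from r1.
  [ 1  0  0 ]
  [ 0  1  0 ]
  [ 0  0  1 ]
The reduced form has 3 nonzero rows.

rank = 3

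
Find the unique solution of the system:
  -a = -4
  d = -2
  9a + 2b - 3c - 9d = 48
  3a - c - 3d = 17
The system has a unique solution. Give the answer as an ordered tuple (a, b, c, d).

(4, -3/2, 1, -2)

Form the augmented matrix and row-reduce:
  [ -1  0   0   0  |  -4 ]
  [  0  0   0   1  |  -2 ]
  [  9  2  -3  -9  |  48 ]
  [  3  0  -1  -3  |  17 ]
r1 -> -1·r1
  [ 1  0   0   0  |   4 ]
  [ 0  0   0   1  |  -2 ]
  [ 9  2  -3  -9  |  48 ]
  [ 3  0  -1  -3  |  17 ]
r3 -> r3 − 9·r1
  [ 1  0   0   0  |   4 ]
  [ 0  0   0   1  |  -2 ]
  [ 0  2  -3  -9  |  12 ]
  [ 3  0  -1  -3  |  17 ]
r4 -> r4 − 3·r1
  [ 1  0   0   0  |   4 ]
  [ 0  0   0   1  |  -2 ]
  [ 0  2  -3  -9  |  12 ]
  [ 0  0  -1  -3  |   5 ]
r2 <-> r3
  [ 1  0   0   0  |   4 ]
  [ 0  2  -3  -9  |  12 ]
  [ 0  0   0   1  |  -2 ]
  [ 0  0  -1  -3  |   5 ]
r2 -> 1/2·r2
  [ 1  0     0     0  |   4 ]
  [ 0  1  -3/2  -9/2  |   6 ]
  [ 0  0     0     1  |  -2 ]
  [ 0  0    -1    -3  |   5 ]
r3 <-> r4
  [ 1  0     0     0  |   4 ]
  [ 0  1  -3/2  -9/2  |   6 ]
  [ 0  0    -1    -3  |   5 ]
  [ 0  0     0     1  |  -2 ]
r3 -> -1·r3
  [ 1  0     0     0  |   4 ]
  [ 0  1  -3/2  -9/2  |   6 ]
  [ 0  0     1     3  |  -5 ]
  [ 0  0     0     1  |  -2 ]
r3 -> r3 − 3·r4
  [ 1  0     0     0  |   4 ]
  [ 0  1  -3/2  -9/2  |   6 ]
  [ 0  0     1     0  |   1 ]
  [ 0  0     0     1  |  -2 ]
r2 -> r2 + 9/2·r4
  [ 1  0     0  0  |   4 ]
  [ 0  1  -3/2  0  |  -3 ]
  [ 0  0     1  0  |   1 ]
  [ 0  0     0  1  |  -2 ]
r2 -> r2 + 3/2·r3
  [ 1  0  0  0  |     4 ]
  [ 0  1  0  0  |  -3/2 ]
  [ 0  0  1  0  |     1 ]
  [ 0  0  0  1  |    -2 ]
Reading off the last column: a = 4, b = -3/2, c = 1, d = -2.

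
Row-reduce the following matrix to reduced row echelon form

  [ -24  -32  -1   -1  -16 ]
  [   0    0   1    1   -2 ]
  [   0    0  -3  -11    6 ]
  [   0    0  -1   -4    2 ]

Multiply r1 by -1/24.
  [ 1  4/3  1/24  1/24  2/3 ]
  [ 0    0     1     1   -2 ]
  [ 0    0    -3   -11    6 ]
  [ 0    0    -1    -4    2 ]
Add 3 times r2 to r3.
  [ 1  4/3  1/24  1/24  2/3 ]
  [ 0    0     1     1   -2 ]
  [ 0    0     0    -8    0 ]
  [ 0    0    -1    -4    2 ]
Add r2 to r4.
  [ 1  4/3  1/24  1/24  2/3 ]
  [ 0    0     1     1   -2 ]
  [ 0    0     0    -8    0 ]
  [ 0    0     0    -3    0 ]
Multiply r3 by -1/8.
  [ 1  4/3  1/24  1/24  2/3 ]
  [ 0    0     1     1   -2 ]
  [ 0    0     0     1    0 ]
  [ 0    0     0    -3    0 ]
Add 3 times r3 to r4.
  [ 1  4/3  1/24  1/24  2/3 ]
  [ 0    0     1     1   -2 ]
  [ 0    0     0     1    0 ]
  [ 0    0     0     0    0 ]
Subtract r3 from r2.
  [ 1  4/3  1/24  1/24  2/3 ]
  [ 0    0     1     0   -2 ]
  [ 0    0     0     1    0 ]
  [ 0    0     0     0    0 ]
Subtract 1/24 times r3 from r1.
  [ 1  4/3  1/24  0  2/3 ]
  [ 0    0     1  0   -2 ]
  [ 0    0     0  1    0 ]
  [ 0    0     0  0    0 ]
Subtract 1/24 times r2 from r1.
  [ 1  4/3  0  0  3/4 ]
  [ 0    0  1  0   -2 ]
  [ 0    0  0  1    0 ]
  [ 0    0  0  0    0 ]

[[1, 4/3, 0, 0, 3/4], [0, 0, 1, 0, -2], [0, 0, 0, 1, 0], [0, 0, 0, 0, 0]]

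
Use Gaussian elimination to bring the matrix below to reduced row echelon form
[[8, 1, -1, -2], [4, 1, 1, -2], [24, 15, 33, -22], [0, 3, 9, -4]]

R1 ← 1/8·R1
  [  1  1/8  -1/8  -1/4 ]
  [  4    1     1    -2 ]
  [ 24   15    33   -22 ]
  [  0    3     9    -4 ]
R2 ← R2 − 4·R1
  [  1  1/8  -1/8  -1/4 ]
  [  0  1/2   3/2    -1 ]
  [ 24   15    33   -22 ]
  [  0    3     9    -4 ]
R3 ← R3 − 24·R1
  [ 1  1/8  -1/8  -1/4 ]
  [ 0  1/2   3/2    -1 ]
  [ 0   12    36   -16 ]
  [ 0    3     9    -4 ]
R2 ← 2·R2
  [ 1  1/8  -1/8  -1/4 ]
  [ 0    1     3    -2 ]
  [ 0   12    36   -16 ]
  [ 0    3     9    -4 ]
R3 ← R3 − 12·R2
  [ 1  1/8  -1/8  -1/4 ]
  [ 0    1     3    -2 ]
  [ 0    0     0     8 ]
  [ 0    3     9    -4 ]
R4 ← R4 − 3·R2
  [ 1  1/8  -1/8  -1/4 ]
  [ 0    1     3    -2 ]
  [ 0    0     0     8 ]
  [ 0    0     0     2 ]
R3 ← 1/8·R3
  [ 1  1/8  -1/8  -1/4 ]
  [ 0    1     3    -2 ]
  [ 0    0     0     1 ]
  [ 0    0     0     2 ]
R4 ← R4 − 2·R3
  [ 1  1/8  -1/8  -1/4 ]
  [ 0    1     3    -2 ]
  [ 0    0     0     1 ]
  [ 0    0     0     0 ]
R2 ← R2 + 2·R3
  [ 1  1/8  -1/8  -1/4 ]
  [ 0    1     3     0 ]
  [ 0    0     0     1 ]
  [ 0    0     0     0 ]
R1 ← R1 + 1/4·R3
  [ 1  1/8  -1/8  0 ]
  [ 0    1     3  0 ]
  [ 0    0     0  1 ]
  [ 0    0     0  0 ]
R1 ← R1 − 1/8·R2
  [ 1  0  -1/2  0 ]
  [ 0  1     3  0 ]
  [ 0  0     0  1 ]
  [ 0  0     0  0 ]

[[1, 0, -1/2, 0], [0, 1, 3, 0], [0, 0, 0, 1], [0, 0, 0, 0]]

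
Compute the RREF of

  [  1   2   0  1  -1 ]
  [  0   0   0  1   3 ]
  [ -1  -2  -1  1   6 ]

Add ρ1 to ρ3.
Swap ρ2 and ρ3.
Multiply ρ2 by -1.
Add 2 times ρ3 to ρ2.
Subtract ρ3 from ρ1.

[[1, 2, 0, 0, -4], [0, 0, 1, 0, 1], [0, 0, 0, 1, 3]]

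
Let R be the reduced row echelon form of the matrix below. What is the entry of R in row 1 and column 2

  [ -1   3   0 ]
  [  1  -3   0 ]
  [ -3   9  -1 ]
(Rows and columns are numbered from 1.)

-3

ρ1 → -1·ρ1
  [  1  -3   0 ]
  [  1  -3   0 ]
  [ -3   9  -1 ]
ρ2 → ρ2 − ρ1
  [  1  -3   0 ]
  [  0   0   0 ]
  [ -3   9  -1 ]
ρ3 → ρ3 + 3·ρ1
  [ 1  -3   0 ]
  [ 0   0   0 ]
  [ 0   0  -1 ]
ρ2 ↔ ρ3
  [ 1  -3   0 ]
  [ 0   0  -1 ]
  [ 0   0   0 ]
ρ2 → -1·ρ2
  [ 1  -3  0 ]
  [ 0   0  1 ]
  [ 0   0  0 ]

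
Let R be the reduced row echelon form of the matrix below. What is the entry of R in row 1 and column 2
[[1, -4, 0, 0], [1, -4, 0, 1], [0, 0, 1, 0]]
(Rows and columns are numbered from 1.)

ρ2 := ρ2 − ρ1
  [ 1  -4  0  0 ]
  [ 0   0  0  1 ]
  [ 0   0  1  0 ]
ρ2 ↔ ρ3
  [ 1  -4  0  0 ]
  [ 0   0  1  0 ]
  [ 0   0  0  1 ]

-4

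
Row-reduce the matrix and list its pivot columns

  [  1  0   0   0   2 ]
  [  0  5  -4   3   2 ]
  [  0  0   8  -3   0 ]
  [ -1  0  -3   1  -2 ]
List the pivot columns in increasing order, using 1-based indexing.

ρ4 ← ρ4 + ρ1
  [ 1  0   0   0  2 ]
  [ 0  5  -4   3  2 ]
  [ 0  0   8  -3  0 ]
  [ 0  0  -3   1  0 ]
ρ2 ← 1/5·ρ2
  [ 1  0     0    0    2 ]
  [ 0  1  -4/5  3/5  2/5 ]
  [ 0  0     8   -3    0 ]
  [ 0  0    -3    1    0 ]
ρ3 ← 1/8·ρ3
  [ 1  0     0     0    2 ]
  [ 0  1  -4/5   3/5  2/5 ]
  [ 0  0     1  -3/8    0 ]
  [ 0  0    -3     1    0 ]
ρ4 ← ρ4 + 3·ρ3
  [ 1  0     0     0    2 ]
  [ 0  1  -4/5   3/5  2/5 ]
  [ 0  0     1  -3/8    0 ]
  [ 0  0     0  -1/8    0 ]
ρ4 ← -8·ρ4
  [ 1  0     0     0    2 ]
  [ 0  1  -4/5   3/5  2/5 ]
  [ 0  0     1  -3/8    0 ]
  [ 0  0     0     1    0 ]
ρ3 ← ρ3 + 3/8·ρ4
  [ 1  0     0    0    2 ]
  [ 0  1  -4/5  3/5  2/5 ]
  [ 0  0     1    0    0 ]
  [ 0  0     0    1    0 ]
ρ2 ← ρ2 − 3/5·ρ4
  [ 1  0     0  0    2 ]
  [ 0  1  -4/5  0  2/5 ]
  [ 0  0     1  0    0 ]
  [ 0  0     0  1    0 ]
ρ2 ← ρ2 + 4/5·ρ3
  [ 1  0  0  0    2 ]
  [ 0  1  0  0  2/5 ]
  [ 0  0  1  0    0 ]
  [ 0  0  0  1    0 ]
Pivot columns are the columns containing a leading 1.

1, 2, 3, 4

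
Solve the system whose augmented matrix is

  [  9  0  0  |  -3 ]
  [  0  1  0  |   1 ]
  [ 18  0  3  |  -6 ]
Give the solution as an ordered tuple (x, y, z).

R1 -> 1/9·R1
  [  1  0  0  |  -1/3 ]
  [  0  1  0  |     1 ]
  [ 18  0  3  |    -6 ]
R3 -> R3 − 18·R1
  [ 1  0  0  |  -1/3 ]
  [ 0  1  0  |     1 ]
  [ 0  0  3  |     0 ]
R3 -> 1/3·R3
  [ 1  0  0  |  -1/3 ]
  [ 0  1  0  |     1 ]
  [ 0  0  1  |     0 ]
Reading off the last column: x = -1/3, y = 1, z = 0.

(-1/3, 1, 0)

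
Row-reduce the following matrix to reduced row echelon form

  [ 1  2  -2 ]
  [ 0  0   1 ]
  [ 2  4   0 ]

R3 → R3 − 2·R1
  [ 1  2  -2 ]
  [ 0  0   1 ]
  [ 0  0   4 ]
R3 → R3 − 4·R2
  [ 1  2  -2 ]
  [ 0  0   1 ]
  [ 0  0   0 ]
R1 → R1 + 2·R2
  [ 1  2  0 ]
  [ 0  0  1 ]
  [ 0  0  0 ]

[[1, 2, 0], [0, 0, 1], [0, 0, 0]]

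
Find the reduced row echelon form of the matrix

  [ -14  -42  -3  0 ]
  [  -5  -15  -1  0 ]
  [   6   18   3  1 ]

[[1, 3, 0, 0], [0, 0, 1, 0], [0, 0, 0, 1]]

Multiply ρ1 by -1/14.
  [  1    3  3/14  0 ]
  [ -5  -15    -1  0 ]
  [  6   18     3  1 ]
Add 5 times ρ1 to ρ2.
  [ 1   3  3/14  0 ]
  [ 0   0  1/14  0 ]
  [ 6  18     3  1 ]
Subtract 6 times ρ1 from ρ3.
  [ 1  3  3/14  0 ]
  [ 0  0  1/14  0 ]
  [ 0  0  12/7  1 ]
Multiply ρ2 by 14.
  [ 1  3  3/14  0 ]
  [ 0  0     1  0 ]
  [ 0  0  12/7  1 ]
Subtract 12/7 times ρ2 from ρ3.
  [ 1  3  3/14  0 ]
  [ 0  0     1  0 ]
  [ 0  0     0  1 ]
Subtract 3/14 times ρ2 from ρ1.
  [ 1  3  0  0 ]
  [ 0  0  1  0 ]
  [ 0  0  0  1 ]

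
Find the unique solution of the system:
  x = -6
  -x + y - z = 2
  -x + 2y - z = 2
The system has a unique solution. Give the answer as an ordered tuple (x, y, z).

(-6, 0, 4)

Form the augmented matrix and row-reduce:
  [  1  0   0  |  -6 ]
  [ -1  1  -1  |   2 ]
  [ -1  2  -1  |   2 ]
Add r1 to r2.
Add r1 to r3.
Subtract 2 times r2 from r3.
Add r3 to r2.
Reading off the last column: x = -6, y = 0, z = 4.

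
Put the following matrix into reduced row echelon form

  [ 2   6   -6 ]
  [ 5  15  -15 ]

Multiply r1 by 1/2.
  [ 1   3   -3 ]
  [ 5  15  -15 ]
Subtract 5 times r1 from r2.
  [ 1  3  -3 ]
  [ 0  0   0 ]

[[1, 3, -3], [0, 0, 0]]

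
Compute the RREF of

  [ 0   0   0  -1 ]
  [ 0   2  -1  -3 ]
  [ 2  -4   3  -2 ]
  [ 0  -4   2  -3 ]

R1 ↔ R3
  [ 2  -4   3  -2 ]
  [ 0   2  -1  -3 ]
  [ 0   0   0  -1 ]
  [ 0  -4   2  -3 ]
R1 -> 1/2·R1
  [ 1  -2  3/2  -1 ]
  [ 0   2   -1  -3 ]
  [ 0   0    0  -1 ]
  [ 0  -4    2  -3 ]
R2 -> 1/2·R2
  [ 1  -2   3/2    -1 ]
  [ 0   1  -1/2  -3/2 ]
  [ 0   0     0    -1 ]
  [ 0  -4     2    -3 ]
R4 -> R4 + 4·R2
  [ 1  -2   3/2    -1 ]
  [ 0   1  -1/2  -3/2 ]
  [ 0   0     0    -1 ]
  [ 0   0     0    -9 ]
R3 -> -1·R3
  [ 1  -2   3/2    -1 ]
  [ 0   1  -1/2  -3/2 ]
  [ 0   0     0     1 ]
  [ 0   0     0    -9 ]
R4 -> R4 + 9·R3
  [ 1  -2   3/2    -1 ]
  [ 0   1  -1/2  -3/2 ]
  [ 0   0     0     1 ]
  [ 0   0     0     0 ]
R2 -> R2 + 3/2·R3
  [ 1  -2   3/2  -1 ]
  [ 0   1  -1/2   0 ]
  [ 0   0     0   1 ]
  [ 0   0     0   0 ]
R1 -> R1 + R3
  [ 1  -2   3/2  0 ]
  [ 0   1  -1/2  0 ]
  [ 0   0     0  1 ]
  [ 0   0     0  0 ]
R1 -> R1 + 2·R2
  [ 1  0   1/2  0 ]
  [ 0  1  -1/2  0 ]
  [ 0  0     0  1 ]
  [ 0  0     0  0 ]

[[1, 0, 1/2, 0], [0, 1, -1/2, 0], [0, 0, 0, 1], [0, 0, 0, 0]]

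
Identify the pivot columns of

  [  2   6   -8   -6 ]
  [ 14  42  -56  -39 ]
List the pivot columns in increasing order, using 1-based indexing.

1, 4

R1 → 1/2·R1
  [  1   3   -4   -3 ]
  [ 14  42  -56  -39 ]
R2 → R2 − 14·R1
  [ 1  3  -4  -3 ]
  [ 0  0   0   3 ]
R2 → 1/3·R2
  [ 1  3  -4  -3 ]
  [ 0  0   0   1 ]
R1 → R1 + 3·R2
  [ 1  3  -4  0 ]
  [ 0  0   0  1 ]
Pivot columns are the columns containing a leading 1.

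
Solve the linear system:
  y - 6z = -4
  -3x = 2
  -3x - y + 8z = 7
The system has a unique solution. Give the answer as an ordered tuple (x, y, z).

Form the augmented matrix and row-reduce:
  [  0   1  -6  |  -4 ]
  [ -3   0   0  |   2 ]
  [ -3  -1   8  |   7 ]
Swap r1 and r2.
  [ -3   0   0  |   2 ]
  [  0   1  -6  |  -4 ]
  [ -3  -1   8  |   7 ]
Multiply r1 by -1/3.
  [  1   0   0  |  -2/3 ]
  [  0   1  -6  |    -4 ]
  [ -3  -1   8  |     7 ]
Add 3 times r1 to r3.
  [ 1   0   0  |  -2/3 ]
  [ 0   1  -6  |    -4 ]
  [ 0  -1   8  |     5 ]
Add r2 to r3.
  [ 1  0   0  |  -2/3 ]
  [ 0  1  -6  |    -4 ]
  [ 0  0   2  |     1 ]
Multiply r3 by 1/2.
  [ 1  0   0  |  -2/3 ]
  [ 0  1  -6  |    -4 ]
  [ 0  0   1  |   1/2 ]
Add 6 times r3 to r2.
  [ 1  0  0  |  -2/3 ]
  [ 0  1  0  |    -1 ]
  [ 0  0  1  |   1/2 ]
Reading off the last column: x = -2/3, y = -1, z = 1/2.

(-2/3, -1, 1/2)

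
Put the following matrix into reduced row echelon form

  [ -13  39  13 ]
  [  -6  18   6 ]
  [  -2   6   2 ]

ρ1 ← -1/13·ρ1
ρ2 ← ρ2 + 6·ρ1
ρ3 ← ρ3 + 2·ρ1

[[1, -3, -1], [0, 0, 0], [0, 0, 0]]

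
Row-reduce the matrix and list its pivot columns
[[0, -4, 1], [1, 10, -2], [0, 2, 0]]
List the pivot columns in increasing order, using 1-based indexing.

1, 2, 3

R1 ↔ R2
  [ 1  10  -2 ]
  [ 0  -4   1 ]
  [ 0   2   0 ]
R2 := -1/4·R2
  [ 1  10    -2 ]
  [ 0   1  -1/4 ]
  [ 0   2     0 ]
R3 := R3 − 2·R2
  [ 1  10    -2 ]
  [ 0   1  -1/4 ]
  [ 0   0   1/2 ]
R3 := 2·R3
  [ 1  10    -2 ]
  [ 0   1  -1/4 ]
  [ 0   0     1 ]
R2 := R2 + 1/4·R3
  [ 1  10  -2 ]
  [ 0   1   0 ]
  [ 0   0   1 ]
R1 := R1 + 2·R3
  [ 1  10  0 ]
  [ 0   1  0 ]
  [ 0   0  1 ]
R1 := R1 − 10·R2
  [ 1  0  0 ]
  [ 0  1  0 ]
  [ 0  0  1 ]
Pivot columns are the columns containing a leading 1.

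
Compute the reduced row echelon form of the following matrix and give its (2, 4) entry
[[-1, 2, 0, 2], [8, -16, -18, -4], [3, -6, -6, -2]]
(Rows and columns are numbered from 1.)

R1 -> -1·R1
  [ 1   -2    0  -2 ]
  [ 8  -16  -18  -4 ]
  [ 3   -6   -6  -2 ]
R2 -> R2 − 8·R1
  [ 1  -2    0  -2 ]
  [ 0   0  -18  12 ]
  [ 3  -6   -6  -2 ]
R3 -> R3 − 3·R1
  [ 1  -2    0  -2 ]
  [ 0   0  -18  12 ]
  [ 0   0   -6   4 ]
R2 -> -1/18·R2
  [ 1  -2   0    -2 ]
  [ 0   0   1  -2/3 ]
  [ 0   0  -6     4 ]
R3 -> R3 + 6·R2
  [ 1  -2  0    -2 ]
  [ 0   0  1  -2/3 ]
  [ 0   0  0     0 ]

-2/3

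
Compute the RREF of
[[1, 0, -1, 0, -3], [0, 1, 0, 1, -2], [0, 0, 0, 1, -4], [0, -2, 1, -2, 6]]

Add 2 times ρ2 to ρ4.
  [ 1  0  -1  0  -3 ]
  [ 0  1   0  1  -2 ]
  [ 0  0   0  1  -4 ]
  [ 0  0   1  0   2 ]
Swap ρ3 and ρ4.
  [ 1  0  -1  0  -3 ]
  [ 0  1   0  1  -2 ]
  [ 0  0   1  0   2 ]
  [ 0  0   0  1  -4 ]
Subtract ρ4 from ρ2.
  [ 1  0  -1  0  -3 ]
  [ 0  1   0  0   2 ]
  [ 0  0   1  0   2 ]
  [ 0  0   0  1  -4 ]
Add ρ3 to ρ1.
  [ 1  0  0  0  -1 ]
  [ 0  1  0  0   2 ]
  [ 0  0  1  0   2 ]
  [ 0  0  0  1  -4 ]

[[1, 0, 0, 0, -1], [0, 1, 0, 0, 2], [0, 0, 1, 0, 2], [0, 0, 0, 1, -4]]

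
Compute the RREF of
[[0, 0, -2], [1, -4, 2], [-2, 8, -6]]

R1 <=> R2
  [  1  -4   2 ]
  [  0   0  -2 ]
  [ -2   8  -6 ]
R3 → R3 + 2·R1
  [ 1  -4   2 ]
  [ 0   0  -2 ]
  [ 0   0  -2 ]
R2 → -1/2·R2
  [ 1  -4   2 ]
  [ 0   0   1 ]
  [ 0   0  -2 ]
R3 → R3 + 2·R2
  [ 1  -4  2 ]
  [ 0   0  1 ]
  [ 0   0  0 ]
R1 → R1 − 2·R2
  [ 1  -4  0 ]
  [ 0   0  1 ]
  [ 0   0  0 ]

[[1, -4, 0], [0, 0, 1], [0, 0, 0]]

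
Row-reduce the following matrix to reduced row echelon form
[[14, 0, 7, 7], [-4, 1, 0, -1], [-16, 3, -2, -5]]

[[1, 0, 1/2, 1/2], [0, 1, 2, 1], [0, 0, 0, 0]]

R1 -> 1/14·R1
  [   1  0  1/2  1/2 ]
  [  -4  1    0   -1 ]
  [ -16  3   -2   -5 ]
R2 -> R2 + 4·R1
  [   1  0  1/2  1/2 ]
  [   0  1    2    1 ]
  [ -16  3   -2   -5 ]
R3 -> R3 + 16·R1
  [ 1  0  1/2  1/2 ]
  [ 0  1    2    1 ]
  [ 0  3    6    3 ]
R3 -> R3 − 3·R2
  [ 1  0  1/2  1/2 ]
  [ 0  1    2    1 ]
  [ 0  0    0    0 ]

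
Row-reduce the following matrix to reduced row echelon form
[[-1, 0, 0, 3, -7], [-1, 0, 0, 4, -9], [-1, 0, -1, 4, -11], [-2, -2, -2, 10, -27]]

Multiply ρ1 by -1.
  [  1   0   0  -3    7 ]
  [ -1   0   0   4   -9 ]
  [ -1   0  -1   4  -11 ]
  [ -2  -2  -2  10  -27 ]
Add ρ1 to ρ2.
  [  1   0   0  -3    7 ]
  [  0   0   0   1   -2 ]
  [ -1   0  -1   4  -11 ]
  [ -2  -2  -2  10  -27 ]
Add ρ1 to ρ3.
  [  1   0   0  -3    7 ]
  [  0   0   0   1   -2 ]
  [  0   0  -1   1   -4 ]
  [ -2  -2  -2  10  -27 ]
Add 2 times ρ1 to ρ4.
  [ 1   0   0  -3    7 ]
  [ 0   0   0   1   -2 ]
  [ 0   0  -1   1   -4 ]
  [ 0  -2  -2   4  -13 ]
Swap ρ2 and ρ4.
  [ 1   0   0  -3    7 ]
  [ 0  -2  -2   4  -13 ]
  [ 0   0  -1   1   -4 ]
  [ 0   0   0   1   -2 ]
Multiply ρ2 by -1/2.
  [ 1  0   0  -3     7 ]
  [ 0  1   1  -2  13/2 ]
  [ 0  0  -1   1    -4 ]
  [ 0  0   0   1    -2 ]
Multiply ρ3 by -1.
  [ 1  0  0  -3     7 ]
  [ 0  1  1  -2  13/2 ]
  [ 0  0  1  -1     4 ]
  [ 0  0  0   1    -2 ]
Add ρ4 to ρ3.
  [ 1  0  0  -3     7 ]
  [ 0  1  1  -2  13/2 ]
  [ 0  0  1   0     2 ]
  [ 0  0  0   1    -2 ]
Add 2 times ρ4 to ρ2.
  [ 1  0  0  -3    7 ]
  [ 0  1  1   0  5/2 ]
  [ 0  0  1   0    2 ]
  [ 0  0  0   1   -2 ]
Add 3 times ρ4 to ρ1.
  [ 1  0  0  0    1 ]
  [ 0  1  1  0  5/2 ]
  [ 0  0  1  0    2 ]
  [ 0  0  0  1   -2 ]
Subtract ρ3 from ρ2.
  [ 1  0  0  0    1 ]
  [ 0  1  0  0  1/2 ]
  [ 0  0  1  0    2 ]
  [ 0  0  0  1   -2 ]

[[1, 0, 0, 0, 1], [0, 1, 0, 0, 1/2], [0, 0, 1, 0, 2], [0, 0, 0, 1, -2]]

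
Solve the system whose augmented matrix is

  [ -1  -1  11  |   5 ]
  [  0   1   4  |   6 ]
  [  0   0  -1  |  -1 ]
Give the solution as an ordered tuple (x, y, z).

(4, 2, 1)

R1 → -1·R1
  [ 1  1  -11  |  -5 ]
  [ 0  1    4  |   6 ]
  [ 0  0   -1  |  -1 ]
R3 → -1·R3
  [ 1  1  -11  |  -5 ]
  [ 0  1    4  |   6 ]
  [ 0  0    1  |   1 ]
R2 → R2 − 4·R3
  [ 1  1  -11  |  -5 ]
  [ 0  1    0  |   2 ]
  [ 0  0    1  |   1 ]
R1 → R1 + 11·R3
  [ 1  1  0  |  6 ]
  [ 0  1  0  |  2 ]
  [ 0  0  1  |  1 ]
R1 → R1 − R2
  [ 1  0  0  |  4 ]
  [ 0  1  0  |  2 ]
  [ 0  0  1  |  1 ]
Reading off the last column: x = 4, y = 2, z = 1.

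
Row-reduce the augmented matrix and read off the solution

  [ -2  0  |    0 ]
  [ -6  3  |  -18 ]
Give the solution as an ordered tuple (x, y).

(0, -6)

R1 := -1/2·R1
  [  1  0  |    0 ]
  [ -6  3  |  -18 ]
R2 := R2 + 6·R1
  [ 1  0  |    0 ]
  [ 0  3  |  -18 ]
R2 := 1/3·R2
  [ 1  0  |   0 ]
  [ 0  1  |  -6 ]
Reading off the last column: x = 0, y = -6.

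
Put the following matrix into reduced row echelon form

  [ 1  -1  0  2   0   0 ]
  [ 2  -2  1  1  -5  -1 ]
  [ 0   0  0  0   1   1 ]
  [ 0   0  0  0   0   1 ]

R2 → R2 − 2·R1
  [ 1  -1  0   2   0   0 ]
  [ 0   0  1  -3  -5  -1 ]
  [ 0   0  0   0   1   1 ]
  [ 0   0  0   0   0   1 ]
R3 → R3 − R4
  [ 1  -1  0   2   0   0 ]
  [ 0   0  1  -3  -5  -1 ]
  [ 0   0  0   0   1   0 ]
  [ 0   0  0   0   0   1 ]
R2 → R2 + R4
  [ 1  -1  0   2   0  0 ]
  [ 0   0  1  -3  -5  0 ]
  [ 0   0  0   0   1  0 ]
  [ 0   0  0   0   0  1 ]
R2 → R2 + 5·R3
  [ 1  -1  0   2  0  0 ]
  [ 0   0  1  -3  0  0 ]
  [ 0   0  0   0  1  0 ]
  [ 0   0  0   0  0  1 ]

[[1, -1, 0, 2, 0, 0], [0, 0, 1, -3, 0, 0], [0, 0, 0, 0, 1, 0], [0, 0, 0, 0, 0, 1]]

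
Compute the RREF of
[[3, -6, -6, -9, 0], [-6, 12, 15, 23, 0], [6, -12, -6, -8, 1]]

R1 -> 1/3·R1
  [  1   -2  -2  -3  0 ]
  [ -6   12  15  23  0 ]
  [  6  -12  -6  -8  1 ]
R2 -> R2 + 6·R1
  [ 1   -2  -2  -3  0 ]
  [ 0    0   3   5  0 ]
  [ 6  -12  -6  -8  1 ]
R3 -> R3 − 6·R1
  [ 1  -2  -2  -3  0 ]
  [ 0   0   3   5  0 ]
  [ 0   0   6  10  1 ]
R2 -> 1/3·R2
  [ 1  -2  -2   -3  0 ]
  [ 0   0   1  5/3  0 ]
  [ 0   0   6   10  1 ]
R3 -> R3 − 6·R2
  [ 1  -2  -2   -3  0 ]
  [ 0   0   1  5/3  0 ]
  [ 0   0   0    0  1 ]
R1 -> R1 + 2·R2
  [ 1  -2  0  1/3  0 ]
  [ 0   0  1  5/3  0 ]
  [ 0   0  0    0  1 ]

[[1, -2, 0, 1/3, 0], [0, 0, 1, 5/3, 0], [0, 0, 0, 0, 1]]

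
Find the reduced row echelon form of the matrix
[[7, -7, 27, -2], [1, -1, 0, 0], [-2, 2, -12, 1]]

[[1, -1, 0, 0], [0, 0, 1, 0], [0, 0, 0, 1]]

R1 -> 1/7·R1
  [  1  -1  27/7  -2/7 ]
  [  1  -1     0     0 ]
  [ -2   2   -12     1 ]
R2 -> R2 − R1
  [  1  -1   27/7  -2/7 ]
  [  0   0  -27/7   2/7 ]
  [ -2   2    -12     1 ]
R3 -> R3 + 2·R1
  [ 1  -1   27/7  -2/7 ]
  [ 0   0  -27/7   2/7 ]
  [ 0   0  -30/7   3/7 ]
R2 -> -7/27·R2
  [ 1  -1   27/7   -2/7 ]
  [ 0   0      1  -2/27 ]
  [ 0   0  -30/7    3/7 ]
R3 -> R3 + 30/7·R2
  [ 1  -1  27/7   -2/7 ]
  [ 0   0     1  -2/27 ]
  [ 0   0     0    1/9 ]
R3 -> 9·R3
  [ 1  -1  27/7   -2/7 ]
  [ 0   0     1  -2/27 ]
  [ 0   0     0      1 ]
R2 -> R2 + 2/27·R3
  [ 1  -1  27/7  -2/7 ]
  [ 0   0     1     0 ]
  [ 0   0     0     1 ]
R1 -> R1 + 2/7·R3
  [ 1  -1  27/7  0 ]
  [ 0   0     1  0 ]
  [ 0   0     0  1 ]
R1 -> R1 − 27/7·R2
  [ 1  -1  0  0 ]
  [ 0   0  1  0 ]
  [ 0   0  0  1 ]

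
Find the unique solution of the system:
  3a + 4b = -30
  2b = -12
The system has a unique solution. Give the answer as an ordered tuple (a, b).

(-2, -6)

Form the augmented matrix and row-reduce:
  [ 3  4  |  -30 ]
  [ 0  2  |  -12 ]
ρ1 -> 1/3·ρ1
ρ2 -> 1/2·ρ2
ρ1 -> ρ1 − 4/3·ρ2
Reading off the last column: a = -2, b = -6.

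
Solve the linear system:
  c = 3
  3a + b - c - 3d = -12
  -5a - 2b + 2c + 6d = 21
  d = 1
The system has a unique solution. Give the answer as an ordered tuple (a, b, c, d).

(-3, 3, 3, 1)

Form the augmented matrix and row-reduce:
  [  0   0   1   0  |    3 ]
  [  3   1  -1  -3  |  -12 ]
  [ -5  -2   2   6  |   21 ]
  [  0   0   0   1  |    1 ]
Swap R1 and R2.
  [  3   1  -1  -3  |  -12 ]
  [  0   0   1   0  |    3 ]
  [ -5  -2   2   6  |   21 ]
  [  0   0   0   1  |    1 ]
Multiply R1 by 1/3.
  [  1  1/3  -1/3  -1  |  -4 ]
  [  0    0     1   0  |   3 ]
  [ -5   -2     2   6  |  21 ]
  [  0    0     0   1  |   1 ]
Add 5 times R1 to R3.
  [ 1   1/3  -1/3  -1  |  -4 ]
  [ 0     0     1   0  |   3 ]
  [ 0  -1/3   1/3   1  |   1 ]
  [ 0     0     0   1  |   1 ]
Swap R2 and R3.
  [ 1   1/3  -1/3  -1  |  -4 ]
  [ 0  -1/3   1/3   1  |   1 ]
  [ 0     0     1   0  |   3 ]
  [ 0     0     0   1  |   1 ]
Multiply R2 by -3.
  [ 1  1/3  -1/3  -1  |  -4 ]
  [ 0    1    -1  -3  |  -3 ]
  [ 0    0     1   0  |   3 ]
  [ 0    0     0   1  |   1 ]
Add 3 times R4 to R2.
  [ 1  1/3  -1/3  -1  |  -4 ]
  [ 0    1    -1   0  |   0 ]
  [ 0    0     1   0  |   3 ]
  [ 0    0     0   1  |   1 ]
Add R4 to R1.
  [ 1  1/3  -1/3  0  |  -3 ]
  [ 0    1    -1  0  |   0 ]
  [ 0    0     1  0  |   3 ]
  [ 0    0     0  1  |   1 ]
Add R3 to R2.
  [ 1  1/3  -1/3  0  |  -3 ]
  [ 0    1     0  0  |   3 ]
  [ 0    0     1  0  |   3 ]
  [ 0    0     0  1  |   1 ]
Add 1/3 times R3 to R1.
  [ 1  1/3  0  0  |  -2 ]
  [ 0    1  0  0  |   3 ]
  [ 0    0  1  0  |   3 ]
  [ 0    0  0  1  |   1 ]
Subtract 1/3 times R2 from R1.
  [ 1  0  0  0  |  -3 ]
  [ 0  1  0  0  |   3 ]
  [ 0  0  1  0  |   3 ]
  [ 0  0  0  1  |   1 ]
Reading off the last column: a = -3, b = 3, c = 3, d = 1.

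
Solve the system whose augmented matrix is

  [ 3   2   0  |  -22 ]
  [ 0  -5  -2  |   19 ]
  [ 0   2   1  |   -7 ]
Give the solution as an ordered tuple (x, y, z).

(-4, -5, 3)

Multiply R1 by 1/3.
Multiply R2 by -1/5.
Subtract 2 times R2 from R3.
Multiply R3 by 5.
Subtract 2/5 times R3 from R2.
Subtract 2/3 times R2 from R1.
Reading off the last column: x = -4, y = -5, z = 3.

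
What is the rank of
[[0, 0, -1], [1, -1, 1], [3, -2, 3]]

Swap R1 and R2.
  [ 1  -1   1 ]
  [ 0   0  -1 ]
  [ 3  -2   3 ]
Subtract 3 times R1 from R3.
  [ 1  -1   1 ]
  [ 0   0  -1 ]
  [ 0   1   0 ]
Swap R2 and R3.
  [ 1  -1   1 ]
  [ 0   1   0 ]
  [ 0   0  -1 ]
Multiply R3 by -1.
  [ 1  -1  1 ]
  [ 0   1  0 ]
  [ 0   0  1 ]
Subtract R3 from R1.
  [ 1  -1  0 ]
  [ 0   1  0 ]
  [ 0   0  1 ]
Add R2 to R1.
  [ 1  0  0 ]
  [ 0  1  0 ]
  [ 0  0  1 ]
The reduced form has 3 nonzero rows.

rank = 3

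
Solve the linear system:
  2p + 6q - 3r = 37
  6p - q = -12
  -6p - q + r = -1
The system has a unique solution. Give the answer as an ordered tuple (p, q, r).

Form the augmented matrix and row-reduce:
  [  2   6  -3  |   37 ]
  [  6  -1   0  |  -12 ]
  [ -6  -1   1  |   -1 ]
R1 := 1/2·R1
  [  1   3  -3/2  |  37/2 ]
  [  6  -1     0  |   -12 ]
  [ -6  -1     1  |    -1 ]
R2 := R2 − 6·R1
  [  1    3  -3/2  |  37/2 ]
  [  0  -19     9  |  -123 ]
  [ -6   -1     1  |    -1 ]
R3 := R3 + 6·R1
  [ 1    3  -3/2  |  37/2 ]
  [ 0  -19     9  |  -123 ]
  [ 0   17    -8  |   110 ]
R2 := -1/19·R2
  [ 1   3   -3/2  |    37/2 ]
  [ 0   1  -9/19  |  123/19 ]
  [ 0  17     -8  |     110 ]
R3 := R3 − 17·R2
  [ 1  3   -3/2  |    37/2 ]
  [ 0  1  -9/19  |  123/19 ]
  [ 0  0   1/19  |   -1/19 ]
R3 := 19·R3
  [ 1  3   -3/2  |    37/2 ]
  [ 0  1  -9/19  |  123/19 ]
  [ 0  0      1  |      -1 ]
R2 := R2 + 9/19·R3
  [ 1  3  -3/2  |  37/2 ]
  [ 0  1     0  |     6 ]
  [ 0  0     1  |    -1 ]
R1 := R1 + 3/2·R3
  [ 1  3  0  |  17 ]
  [ 0  1  0  |   6 ]
  [ 0  0  1  |  -1 ]
R1 := R1 − 3·R2
  [ 1  0  0  |  -1 ]
  [ 0  1  0  |   6 ]
  [ 0  0  1  |  -1 ]
Reading off the last column: p = -1, q = 6, r = -1.

(-1, 6, -1)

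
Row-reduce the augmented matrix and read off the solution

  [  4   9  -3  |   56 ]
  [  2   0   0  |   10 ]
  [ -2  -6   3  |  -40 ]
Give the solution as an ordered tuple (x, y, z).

R1 -> 1/4·R1
R2 -> R2 − 2·R1
R3 -> R3 + 2·R1
R2 -> -2/9·R2
R3 -> R3 + 3/2·R2
R2 -> R2 + 1/3·R3
R1 -> R1 + 3/4·R3
R1 -> R1 − 9/4·R2
Reading off the last column: x = 5, y = 2, z = -6.

(5, 2, -6)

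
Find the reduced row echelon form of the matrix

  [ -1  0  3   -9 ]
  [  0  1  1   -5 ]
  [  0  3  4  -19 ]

[[1, 0, 0, -3], [0, 1, 0, -1], [0, 0, 1, -4]]

Multiply ρ1 by -1.
  [ 1  0  -3    9 ]
  [ 0  1   1   -5 ]
  [ 0  3   4  -19 ]
Subtract 3 times ρ2 from ρ3.
  [ 1  0  -3   9 ]
  [ 0  1   1  -5 ]
  [ 0  0   1  -4 ]
Subtract ρ3 from ρ2.
  [ 1  0  -3   9 ]
  [ 0  1   0  -1 ]
  [ 0  0   1  -4 ]
Add 3 times ρ3 to ρ1.
  [ 1  0  0  -3 ]
  [ 0  1  0  -1 ]
  [ 0  0  1  -4 ]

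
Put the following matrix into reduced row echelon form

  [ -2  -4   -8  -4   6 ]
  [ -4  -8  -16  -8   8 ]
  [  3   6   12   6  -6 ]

[[1, 2, 4, 2, 0], [0, 0, 0, 0, 1], [0, 0, 0, 0, 0]]

r1 ← -1/2·r1
  [  1   2    4   2  -3 ]
  [ -4  -8  -16  -8   8 ]
  [  3   6   12   6  -6 ]
r2 ← r2 + 4·r1
  [ 1  2   4  2  -3 ]
  [ 0  0   0  0  -4 ]
  [ 3  6  12  6  -6 ]
r3 ← r3 − 3·r1
  [ 1  2  4  2  -3 ]
  [ 0  0  0  0  -4 ]
  [ 0  0  0  0   3 ]
r2 ← -1/4·r2
  [ 1  2  4  2  -3 ]
  [ 0  0  0  0   1 ]
  [ 0  0  0  0   3 ]
r3 ← r3 − 3·r2
  [ 1  2  4  2  -3 ]
  [ 0  0  0  0   1 ]
  [ 0  0  0  0   0 ]
r1 ← r1 + 3·r2
  [ 1  2  4  2  0 ]
  [ 0  0  0  0  1 ]
  [ 0  0  0  0  0 ]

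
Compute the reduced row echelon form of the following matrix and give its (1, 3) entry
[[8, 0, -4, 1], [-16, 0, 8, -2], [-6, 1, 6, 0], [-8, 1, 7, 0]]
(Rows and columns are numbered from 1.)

r1 -> 1/8·r1
  [   1  0  -1/2  1/8 ]
  [ -16  0     8   -2 ]
  [  -6  1     6    0 ]
  [  -8  1     7    0 ]
r2 -> r2 + 16·r1
  [  1  0  -1/2  1/8 ]
  [  0  0     0    0 ]
  [ -6  1     6    0 ]
  [ -8  1     7    0 ]
r3 -> r3 + 6·r1
  [  1  0  -1/2  1/8 ]
  [  0  0     0    0 ]
  [  0  1     3  3/4 ]
  [ -8  1     7    0 ]
r4 -> r4 + 8·r1
  [ 1  0  -1/2  1/8 ]
  [ 0  0     0    0 ]
  [ 0  1     3  3/4 ]
  [ 0  1     3    1 ]
r2 <-> r3
  [ 1  0  -1/2  1/8 ]
  [ 0  1     3  3/4 ]
  [ 0  0     0    0 ]
  [ 0  1     3    1 ]
r4 -> r4 − r2
  [ 1  0  -1/2  1/8 ]
  [ 0  1     3  3/4 ]
  [ 0  0     0    0 ]
  [ 0  0     0  1/4 ]
r3 <-> r4
  [ 1  0  -1/2  1/8 ]
  [ 0  1     3  3/4 ]
  [ 0  0     0  1/4 ]
  [ 0  0     0    0 ]
r3 -> 4·r3
  [ 1  0  -1/2  1/8 ]
  [ 0  1     3  3/4 ]
  [ 0  0     0    1 ]
  [ 0  0     0    0 ]
r2 -> r2 − 3/4·r3
  [ 1  0  -1/2  1/8 ]
  [ 0  1     3    0 ]
  [ 0  0     0    1 ]
  [ 0  0     0    0 ]
r1 -> r1 − 1/8·r3
  [ 1  0  -1/2  0 ]
  [ 0  1     3  0 ]
  [ 0  0     0  1 ]
  [ 0  0     0  0 ]

-1/2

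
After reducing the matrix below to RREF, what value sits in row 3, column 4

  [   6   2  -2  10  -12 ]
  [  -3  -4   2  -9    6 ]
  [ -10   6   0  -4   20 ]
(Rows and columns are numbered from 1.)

Multiply r1 by 1/6.
  [   1  1/3  -1/3  5/3  -2 ]
  [  -3   -4     2   -9   6 ]
  [ -10    6     0   -4  20 ]
Add 3 times r1 to r2.
  [   1  1/3  -1/3  5/3  -2 ]
  [   0   -3     1   -4   0 ]
  [ -10    6     0   -4  20 ]
Add 10 times r1 to r3.
  [ 1   1/3   -1/3   5/3  -2 ]
  [ 0    -3      1    -4   0 ]
  [ 0  28/3  -10/3  38/3   0 ]
Multiply r2 by -1/3.
  [ 1   1/3   -1/3   5/3  -2 ]
  [ 0     1   -1/3   4/3   0 ]
  [ 0  28/3  -10/3  38/3   0 ]
Subtract 28/3 times r2 from r3.
  [ 1  1/3  -1/3  5/3  -2 ]
  [ 0    1  -1/3  4/3   0 ]
  [ 0    0  -2/9  2/9   0 ]
Multiply r3 by -9/2.
  [ 1  1/3  -1/3  5/3  -2 ]
  [ 0    1  -1/3  4/3   0 ]
  [ 0    0     1   -1   0 ]
Add 1/3 times r3 to r2.
  [ 1  1/3  -1/3  5/3  -2 ]
  [ 0    1     0    1   0 ]
  [ 0    0     1   -1   0 ]
Add 1/3 times r3 to r1.
  [ 1  1/3  0  4/3  -2 ]
  [ 0    1  0    1   0 ]
  [ 0    0  1   -1   0 ]
Subtract 1/3 times r2 from r1.
  [ 1  0  0   1  -2 ]
  [ 0  1  0   1   0 ]
  [ 0  0  1  -1   0 ]

-1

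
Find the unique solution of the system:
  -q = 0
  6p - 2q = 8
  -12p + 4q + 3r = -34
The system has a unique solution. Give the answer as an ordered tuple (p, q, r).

Form the augmented matrix and row-reduce:
  [   0  -1  0  |    0 ]
  [   6  -2  0  |    8 ]
  [ -12   4  3  |  -34 ]
R1 <-> R2
  [   6  -2  0  |    8 ]
  [   0  -1  0  |    0 ]
  [ -12   4  3  |  -34 ]
R1 ← 1/6·R1
  [   1  -1/3  0  |  4/3 ]
  [   0    -1  0  |    0 ]
  [ -12     4  3  |  -34 ]
R3 ← R3 + 12·R1
  [ 1  -1/3  0  |  4/3 ]
  [ 0    -1  0  |    0 ]
  [ 0     0  3  |  -18 ]
R2 ← -1·R2
  [ 1  -1/3  0  |  4/3 ]
  [ 0     1  0  |    0 ]
  [ 0     0  3  |  -18 ]
R3 ← 1/3·R3
  [ 1  -1/3  0  |  4/3 ]
  [ 0     1  0  |    0 ]
  [ 0     0  1  |   -6 ]
R1 ← R1 + 1/3·R2
  [ 1  0  0  |  4/3 ]
  [ 0  1  0  |    0 ]
  [ 0  0  1  |   -6 ]
Reading off the last column: p = 4/3, q = 0, r = -6.

(4/3, 0, -6)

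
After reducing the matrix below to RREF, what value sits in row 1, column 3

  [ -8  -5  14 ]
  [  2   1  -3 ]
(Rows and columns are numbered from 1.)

Multiply ρ1 by -1/8.
  [ 1  5/8  -7/4 ]
  [ 2    1    -3 ]
Subtract 2 times ρ1 from ρ2.
  [ 1   5/8  -7/4 ]
  [ 0  -1/4   1/2 ]
Multiply ρ2 by -4.
  [ 1  5/8  -7/4 ]
  [ 0    1    -2 ]
Subtract 5/8 times ρ2 from ρ1.
  [ 1  0  -1/2 ]
  [ 0  1    -2 ]

-1/2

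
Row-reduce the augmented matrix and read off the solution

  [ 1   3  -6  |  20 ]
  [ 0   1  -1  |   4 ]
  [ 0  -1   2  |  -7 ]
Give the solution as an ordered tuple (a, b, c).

r3 ← r3 + r2
  [ 1  3  -6  |  20 ]
  [ 0  1  -1  |   4 ]
  [ 0  0   1  |  -3 ]
r2 ← r2 + r3
  [ 1  3  -6  |  20 ]
  [ 0  1   0  |   1 ]
  [ 0  0   1  |  -3 ]
r1 ← r1 + 6·r3
  [ 1  3  0  |   2 ]
  [ 0  1  0  |   1 ]
  [ 0  0  1  |  -3 ]
r1 ← r1 − 3·r2
  [ 1  0  0  |  -1 ]
  [ 0  1  0  |   1 ]
  [ 0  0  1  |  -3 ]
Reading off the last column: a = -1, b = 1, c = -3.

(-1, 1, -3)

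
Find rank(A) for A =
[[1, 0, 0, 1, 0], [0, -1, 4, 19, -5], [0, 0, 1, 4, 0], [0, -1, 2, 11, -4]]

ρ2 ← -1·ρ2
  [ 1   0   0    1   0 ]
  [ 0   1  -4  -19   5 ]
  [ 0   0   1    4   0 ]
  [ 0  -1   2   11  -4 ]
ρ4 ← ρ4 + ρ2
  [ 1  0   0    1  0 ]
  [ 0  1  -4  -19  5 ]
  [ 0  0   1    4  0 ]
  [ 0  0  -2   -8  1 ]
ρ4 ← ρ4 + 2·ρ3
  [ 1  0   0    1  0 ]
  [ 0  1  -4  -19  5 ]
  [ 0  0   1    4  0 ]
  [ 0  0   0    0  1 ]
ρ2 ← ρ2 − 5·ρ4
  [ 1  0   0    1  0 ]
  [ 0  1  -4  -19  0 ]
  [ 0  0   1    4  0 ]
  [ 0  0   0    0  1 ]
ρ2 ← ρ2 + 4·ρ3
  [ 1  0  0   1  0 ]
  [ 0  1  0  -3  0 ]
  [ 0  0  1   4  0 ]
  [ 0  0  0   0  1 ]
The reduced form has 4 nonzero rows.

rank = 4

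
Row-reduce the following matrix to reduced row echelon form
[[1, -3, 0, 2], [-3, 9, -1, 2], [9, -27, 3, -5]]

[[1, -3, 0, 0], [0, 0, 1, 0], [0, 0, 0, 1]]

Add 3 times R1 to R2.
  [ 1   -3   0   2 ]
  [ 0    0  -1   8 ]
  [ 9  -27   3  -5 ]
Subtract 9 times R1 from R3.
  [ 1  -3   0    2 ]
  [ 0   0  -1    8 ]
  [ 0   0   3  -23 ]
Multiply R2 by -1.
  [ 1  -3  0    2 ]
  [ 0   0  1   -8 ]
  [ 0   0  3  -23 ]
Subtract 3 times R2 from R3.
  [ 1  -3  0   2 ]
  [ 0   0  1  -8 ]
  [ 0   0  0   1 ]
Add 8 times R3 to R2.
  [ 1  -3  0  2 ]
  [ 0   0  1  0 ]
  [ 0   0  0  1 ]
Subtract 2 times R3 from R1.
  [ 1  -3  0  0 ]
  [ 0   0  1  0 ]
  [ 0   0  0  1 ]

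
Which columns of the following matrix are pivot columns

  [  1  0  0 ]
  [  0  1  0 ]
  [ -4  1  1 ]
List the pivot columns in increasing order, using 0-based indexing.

0, 1, 2

R3 -> R3 + 4·R1
  [ 1  0  0 ]
  [ 0  1  0 ]
  [ 0  1  1 ]
R3 -> R3 − R2
  [ 1  0  0 ]
  [ 0  1  0 ]
  [ 0  0  1 ]
Pivot columns are the columns containing a leading 1.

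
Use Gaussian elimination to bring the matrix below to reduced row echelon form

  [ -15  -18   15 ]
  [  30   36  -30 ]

ρ1 → -1/15·ρ1
  [  1  6/5   -1 ]
  [ 30   36  -30 ]
ρ2 → ρ2 − 30·ρ1
  [ 1  6/5  -1 ]
  [ 0    0   0 ]

[[1, 6/5, -1], [0, 0, 0]]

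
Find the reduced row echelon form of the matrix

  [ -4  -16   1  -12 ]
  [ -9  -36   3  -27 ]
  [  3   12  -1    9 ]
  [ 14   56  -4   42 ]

[[1, 4, 0, 3], [0, 0, 1, 0], [0, 0, 0, 0], [0, 0, 0, 0]]

R1 → -1/4·R1
  [  1    4  -1/4    3 ]
  [ -9  -36     3  -27 ]
  [  3   12    -1    9 ]
  [ 14   56    -4   42 ]
R2 → R2 + 9·R1
  [  1   4  -1/4   3 ]
  [  0   0   3/4   0 ]
  [  3  12    -1   9 ]
  [ 14  56    -4  42 ]
R3 → R3 − 3·R1
  [  1   4  -1/4   3 ]
  [  0   0   3/4   0 ]
  [  0   0  -1/4   0 ]
  [ 14  56    -4  42 ]
R4 → R4 − 14·R1
  [ 1  4  -1/4  3 ]
  [ 0  0   3/4  0 ]
  [ 0  0  -1/4  0 ]
  [ 0  0  -1/2  0 ]
R2 → 4/3·R2
  [ 1  4  -1/4  3 ]
  [ 0  0     1  0 ]
  [ 0  0  -1/4  0 ]
  [ 0  0  -1/2  0 ]
R3 → R3 + 1/4·R2
  [ 1  4  -1/4  3 ]
  [ 0  0     1  0 ]
  [ 0  0     0  0 ]
  [ 0  0  -1/2  0 ]
R4 → R4 + 1/2·R2
  [ 1  4  -1/4  3 ]
  [ 0  0     1  0 ]
  [ 0  0     0  0 ]
  [ 0  0     0  0 ]
R1 → R1 + 1/4·R2
  [ 1  4  0  3 ]
  [ 0  0  1  0 ]
  [ 0  0  0  0 ]
  [ 0  0  0  0 ]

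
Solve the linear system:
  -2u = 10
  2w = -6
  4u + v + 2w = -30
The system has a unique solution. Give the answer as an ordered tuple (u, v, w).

Form the augmented matrix and row-reduce:
  [ -2  0  0  |   10 ]
  [  0  0  2  |   -6 ]
  [  4  1  2  |  -30 ]
R1 := -1/2·R1
R3 := R3 − 4·R1
R2 <-> R3
R3 := 1/2·R3
R2 := R2 − 2·R3
Reading off the last column: u = -5, v = -4, w = -3.

(-5, -4, -3)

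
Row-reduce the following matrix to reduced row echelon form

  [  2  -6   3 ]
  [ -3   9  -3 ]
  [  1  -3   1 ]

R1 ← 1/2·R1
R2 ← R2 + 3·R1
R3 ← R3 − R1
R2 ← 2/3·R2
R3 ← R3 + 1/2·R2
R1 ← R1 − 3/2·R2

[[1, -3, 0], [0, 0, 1], [0, 0, 0]]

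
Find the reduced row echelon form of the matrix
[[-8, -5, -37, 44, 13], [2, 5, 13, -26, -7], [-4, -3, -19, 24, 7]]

R1 -> -1/8·R1
R2 -> R2 − 2·R1
R3 -> R3 + 4·R1
R2 -> 4/15·R2
R3 -> R3 + 1/2·R2
R1 -> R1 − 5/8·R2

[[1, 0, 4, -3, -1], [0, 1, 1, -4, -1], [0, 0, 0, 0, 0]]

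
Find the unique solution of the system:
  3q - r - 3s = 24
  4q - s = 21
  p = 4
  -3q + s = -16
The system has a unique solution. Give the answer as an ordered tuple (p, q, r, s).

Form the augmented matrix and row-reduce:
  [ 0   3  -1  -3  |   24 ]
  [ 0   4   0  -1  |   21 ]
  [ 1   0   0   0  |    4 ]
  [ 0  -3   0   1  |  -16 ]
Swap ρ1 and ρ3.
  [ 1   0   0   0  |    4 ]
  [ 0   4   0  -1  |   21 ]
  [ 0   3  -1  -3  |   24 ]
  [ 0  -3   0   1  |  -16 ]
Multiply ρ2 by 1/4.
  [ 1   0   0     0  |     4 ]
  [ 0   1   0  -1/4  |  21/4 ]
  [ 0   3  -1    -3  |    24 ]
  [ 0  -3   0     1  |   -16 ]
Subtract 3 times ρ2 from ρ3.
  [ 1   0   0     0  |     4 ]
  [ 0   1   0  -1/4  |  21/4 ]
  [ 0   0  -1  -9/4  |  33/4 ]
  [ 0  -3   0     1  |   -16 ]
Add 3 times ρ2 to ρ4.
  [ 1  0   0     0  |     4 ]
  [ 0  1   0  -1/4  |  21/4 ]
  [ 0  0  -1  -9/4  |  33/4 ]
  [ 0  0   0   1/4  |  -1/4 ]
Multiply ρ3 by -1.
  [ 1  0  0     0  |      4 ]
  [ 0  1  0  -1/4  |   21/4 ]
  [ 0  0  1   9/4  |  -33/4 ]
  [ 0  0  0   1/4  |   -1/4 ]
Multiply ρ4 by 4.
  [ 1  0  0     0  |      4 ]
  [ 0  1  0  -1/4  |   21/4 ]
  [ 0  0  1   9/4  |  -33/4 ]
  [ 0  0  0     1  |     -1 ]
Subtract 9/4 times ρ4 from ρ3.
  [ 1  0  0     0  |     4 ]
  [ 0  1  0  -1/4  |  21/4 ]
  [ 0  0  1     0  |    -6 ]
  [ 0  0  0     1  |    -1 ]
Add 1/4 times ρ4 to ρ2.
  [ 1  0  0  0  |   4 ]
  [ 0  1  0  0  |   5 ]
  [ 0  0  1  0  |  -6 ]
  [ 0  0  0  1  |  -1 ]
Reading off the last column: p = 4, q = 5, r = -6, s = -1.

(4, 5, -6, -1)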